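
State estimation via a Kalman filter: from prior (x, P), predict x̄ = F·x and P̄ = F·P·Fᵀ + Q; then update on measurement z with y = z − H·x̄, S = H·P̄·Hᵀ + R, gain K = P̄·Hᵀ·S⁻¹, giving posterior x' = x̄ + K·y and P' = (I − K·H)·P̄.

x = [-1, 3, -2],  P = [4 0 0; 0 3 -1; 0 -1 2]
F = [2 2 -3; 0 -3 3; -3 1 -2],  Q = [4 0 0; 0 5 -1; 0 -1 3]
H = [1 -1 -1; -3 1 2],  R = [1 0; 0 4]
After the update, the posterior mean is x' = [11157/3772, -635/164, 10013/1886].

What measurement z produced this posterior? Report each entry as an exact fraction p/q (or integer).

x̄ = F·x = [10, -15, 10]
P̄ = F·P·Fᵀ + Q = [62 -51 1; -51 68 -31; 1 -31 54]
S = H·P̄·Hᵀ + R = [223 -468; -468 1016]
K = P̄·Hᵀ·S⁻¹ = [953/1886 11/7544; -163/82 -249/328; 1535/943 3103/3772]
x' − x̄ = [-26563/3772, 1825/164, -8847/1886] = K·y
y = (KᵀK)⁻¹·Kᵀ·(x' − x̄) = [-14, 22]
z = y + H·x̄ = [-14, 22] + [15, -25] = [1, -3]

z = [1, -3]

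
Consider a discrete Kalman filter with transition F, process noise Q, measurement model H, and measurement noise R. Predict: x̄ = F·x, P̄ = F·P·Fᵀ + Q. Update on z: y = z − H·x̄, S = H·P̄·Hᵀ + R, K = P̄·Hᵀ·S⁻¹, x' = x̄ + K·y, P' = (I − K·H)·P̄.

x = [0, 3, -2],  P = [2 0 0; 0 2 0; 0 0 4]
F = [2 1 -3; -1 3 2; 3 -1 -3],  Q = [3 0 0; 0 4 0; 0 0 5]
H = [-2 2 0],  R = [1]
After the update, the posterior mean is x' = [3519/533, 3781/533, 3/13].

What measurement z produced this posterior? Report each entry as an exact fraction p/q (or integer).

x̄ = F·x = [9, 5, 3]
P̄ = F·P·Fᵀ + Q = [49 -22 46; -22 40 -36; 46 -36 61]
S = H·P̄·Hᵀ + R = [533]
K = P̄·Hᵀ·S⁻¹ = [-142/533; 124/533; -4/13]
x' − x̄ = [-1278/533, 1116/533, -36/13] = K·y
y = (KᵀK)⁻¹·Kᵀ·(x' − x̄) = [9]
z = y + H·x̄ = [9] + [-8] = [1]

z = [1]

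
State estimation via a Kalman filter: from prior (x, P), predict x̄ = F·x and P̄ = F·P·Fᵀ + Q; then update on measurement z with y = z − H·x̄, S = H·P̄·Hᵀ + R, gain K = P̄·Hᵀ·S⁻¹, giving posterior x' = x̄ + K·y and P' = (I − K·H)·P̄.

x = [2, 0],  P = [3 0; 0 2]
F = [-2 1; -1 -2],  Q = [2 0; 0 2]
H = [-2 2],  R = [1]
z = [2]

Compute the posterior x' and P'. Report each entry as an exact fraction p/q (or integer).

x̄ = F·x = [-4, -2]
P̄ = F·P·Fᵀ + Q = [16 2; 2 13]
y = z − H·x̄ = [-2]
S = H·P̄·Hᵀ + R = [101]
K = P̄·Hᵀ·S⁻¹ = [-28/101; 22/101]
x' = x̄ + K·y = [-348/101, -246/101]
P' = (I − K·H)·P̄ = [832/101 818/101; 818/101 829/101]

x' = [-348/101, -246/101]
P' = [832/101 818/101; 818/101 829/101]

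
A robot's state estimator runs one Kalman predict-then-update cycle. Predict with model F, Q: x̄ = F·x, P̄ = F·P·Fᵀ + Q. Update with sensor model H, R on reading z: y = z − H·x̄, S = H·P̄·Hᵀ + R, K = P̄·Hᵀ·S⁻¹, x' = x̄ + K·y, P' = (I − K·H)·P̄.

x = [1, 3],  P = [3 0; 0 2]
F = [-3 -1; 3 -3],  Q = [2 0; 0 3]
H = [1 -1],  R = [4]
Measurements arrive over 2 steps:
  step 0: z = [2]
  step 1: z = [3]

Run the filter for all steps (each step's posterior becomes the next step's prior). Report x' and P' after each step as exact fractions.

step 0: x̄ = F·x = [-6, -6]
step 0: P̄ = F·P·Fᵀ + Q = [31 -21; -21 48]
step 0: y = z − H·x̄ = [2]
step 0: S = H·P̄·Hᵀ + R = [125]
step 0: K = P̄·Hᵀ·S⁻¹ = [52/125; -69/125]
step 0: x' = x̄ + K·y = [-646/125, -888/125]
step 0: P' = (I − K·H)·P̄ = [1171/125 963/125; 963/125 1239/125]
step 1: x̄ = F·x = [2826/125, 726/125]
step 1: P̄ = F·P·Fᵀ + Q = [17806/125 -1044/125; -1044/125 4731/125]
step 1: y = z − H·x̄ = [-69/5]
step 1: S = H·P̄·Hᵀ + R = [201]
step 1: K = P̄·Hᵀ·S⁻¹ = [754/1005; -77/335]
step 1: x' = x̄ + K·y = [102632/8375, 75207/8375]
step 1: P' = (I − K·H)·P̄ = [736426/25125 220342/8375; 220342/8375 228042/8375]

step 0: x' = [-646/125, -888/125], P' = [1171/125 963/125; 963/125 1239/125]
step 1: x' = [102632/8375, 75207/8375], P' = [736426/25125 220342/8375; 220342/8375 228042/8375]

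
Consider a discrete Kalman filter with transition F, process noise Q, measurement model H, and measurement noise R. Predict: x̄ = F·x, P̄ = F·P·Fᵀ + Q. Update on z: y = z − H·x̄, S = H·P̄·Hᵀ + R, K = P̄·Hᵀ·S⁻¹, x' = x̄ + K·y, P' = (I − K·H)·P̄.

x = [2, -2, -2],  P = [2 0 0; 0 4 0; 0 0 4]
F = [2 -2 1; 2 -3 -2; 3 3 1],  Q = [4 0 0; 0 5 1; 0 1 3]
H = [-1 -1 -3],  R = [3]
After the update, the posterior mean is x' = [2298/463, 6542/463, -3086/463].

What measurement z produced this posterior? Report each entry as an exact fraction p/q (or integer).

x̄ = F·x = [6, 14, -2]
P̄ = F·P·Fᵀ + Q = [32 24 -8; 24 65 -31; -8 -31 61]
S = H·P̄·Hᵀ + R = [463]
K = P̄·Hᵀ·S⁻¹ = [-32/463; 4/463; -144/463]
x' − x̄ = [-480/463, 60/463, -2160/463] = K·y
y = (KᵀK)⁻¹·Kᵀ·(x' − x̄) = [15]
z = y + H·x̄ = [15] + [-14] = [1]

z = [1]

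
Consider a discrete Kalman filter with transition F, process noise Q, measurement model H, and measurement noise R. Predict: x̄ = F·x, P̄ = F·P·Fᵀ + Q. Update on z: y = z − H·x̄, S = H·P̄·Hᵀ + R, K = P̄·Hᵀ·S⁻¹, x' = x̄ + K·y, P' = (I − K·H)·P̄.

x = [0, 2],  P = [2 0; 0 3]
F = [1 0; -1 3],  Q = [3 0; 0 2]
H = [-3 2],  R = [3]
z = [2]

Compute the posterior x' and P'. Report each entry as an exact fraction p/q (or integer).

x̄ = F·x = [0, 6]
P̄ = F·P·Fᵀ + Q = [5 -2; -2 31]
y = z − H·x̄ = [-10]
S = H·P̄·Hᵀ + R = [196]
K = P̄·Hᵀ·S⁻¹ = [-19/196; 17/49]
x' = x̄ + K·y = [95/98, 124/49]
P' = (I − K·H)·P̄ = [619/196 225/49; 225/49 363/49]

x' = [95/98, 124/49]
P' = [619/196 225/49; 225/49 363/49]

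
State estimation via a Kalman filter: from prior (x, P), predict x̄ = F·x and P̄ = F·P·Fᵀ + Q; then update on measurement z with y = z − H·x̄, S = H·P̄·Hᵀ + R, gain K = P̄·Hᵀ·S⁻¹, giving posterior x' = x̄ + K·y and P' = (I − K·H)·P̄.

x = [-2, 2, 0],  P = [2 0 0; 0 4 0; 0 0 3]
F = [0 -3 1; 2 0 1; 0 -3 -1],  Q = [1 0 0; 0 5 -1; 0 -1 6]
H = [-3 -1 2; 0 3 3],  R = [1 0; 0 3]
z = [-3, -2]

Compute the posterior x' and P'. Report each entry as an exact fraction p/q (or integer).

x' = [3326/2239, -2184/2239, 3485/13434]
P' = [22048/2239 -21639/2239 44087/4478; -21639/2239 21808/2239 -43435/4478; 44087/4478 -43435/4478 268415/26868]

x̄ = F·x = [-6, -4, -6]
P̄ = F·P·Fᵀ + Q = [40 3 33; 3 16 -4; 33 -4 45]
y = z − H·x̄ = [-13, 28]
S = H·P̄·Hᵀ + R = [195 -114; -114 480]
K = P̄·Hᵀ·S⁻¹ = [-418/2239 809/4478; -326/2239 181/4478; 1937/13434 7805/26868]
x' = x̄ + K·y = [3326/2239, -2184/2239, 3485/13434]
P' = (I − K·H)·P̄ = [22048/2239 -21639/2239 44087/4478; -21639/2239 21808/2239 -43435/4478; 44087/4478 -43435/4478 268415/26868]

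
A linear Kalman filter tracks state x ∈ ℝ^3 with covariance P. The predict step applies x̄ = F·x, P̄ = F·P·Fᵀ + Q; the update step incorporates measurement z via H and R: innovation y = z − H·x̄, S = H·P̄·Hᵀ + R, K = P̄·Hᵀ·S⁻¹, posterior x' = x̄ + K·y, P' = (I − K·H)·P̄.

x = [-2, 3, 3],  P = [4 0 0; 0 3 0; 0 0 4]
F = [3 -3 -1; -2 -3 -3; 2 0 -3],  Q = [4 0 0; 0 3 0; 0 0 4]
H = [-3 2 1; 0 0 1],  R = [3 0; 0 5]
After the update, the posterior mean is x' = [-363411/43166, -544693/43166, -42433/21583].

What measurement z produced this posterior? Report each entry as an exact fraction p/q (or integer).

x̄ = F·x = [-18, -14, -13]
P̄ = F·P·Fᵀ + Q = [71 15 36; 15 82 20; 36 20 56]
S = H·P̄·Hᵀ + R = [710 -12; -12 61]
K = P̄·Hᵀ·S⁻¹ = [-8535/43166 11898/21583; 8719/43166 7934/21583; -30/21583 19808/21583]
x' − x̄ = [413577/43166, 59631/43166, 238146/21583] = K·y
y = (KᵀK)⁻¹·Kᵀ·(x' − x̄) = [-15, 12]
z = y + H·x̄ = [-15, 12] + [13, -13] = [-2, -1]

z = [-2, -1]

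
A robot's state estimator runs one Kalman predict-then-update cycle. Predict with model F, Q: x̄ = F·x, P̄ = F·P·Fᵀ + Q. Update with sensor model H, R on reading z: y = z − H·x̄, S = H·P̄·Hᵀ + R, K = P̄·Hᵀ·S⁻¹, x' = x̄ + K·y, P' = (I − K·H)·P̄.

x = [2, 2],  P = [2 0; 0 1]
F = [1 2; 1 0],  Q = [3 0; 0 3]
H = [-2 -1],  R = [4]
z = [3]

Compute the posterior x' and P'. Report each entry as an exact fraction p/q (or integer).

x' = [-22/53, -47/53]
P' = [77/53 -74/53; -74/53 184/53]

x̄ = F·x = [6, 2]
P̄ = F·P·Fᵀ + Q = [9 2; 2 5]
y = z − H·x̄ = [17]
S = H·P̄·Hᵀ + R = [53]
K = P̄·Hᵀ·S⁻¹ = [-20/53; -9/53]
x' = x̄ + K·y = [-22/53, -47/53]
P' = (I − K·H)·P̄ = [77/53 -74/53; -74/53 184/53]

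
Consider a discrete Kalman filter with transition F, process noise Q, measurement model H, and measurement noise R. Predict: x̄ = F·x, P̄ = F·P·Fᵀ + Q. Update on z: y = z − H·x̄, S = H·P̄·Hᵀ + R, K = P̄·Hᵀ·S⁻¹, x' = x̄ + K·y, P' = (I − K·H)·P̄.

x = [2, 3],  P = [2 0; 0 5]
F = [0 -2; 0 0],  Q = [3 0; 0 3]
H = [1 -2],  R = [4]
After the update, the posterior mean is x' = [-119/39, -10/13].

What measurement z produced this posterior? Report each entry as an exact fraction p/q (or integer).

x̄ = F·x = [-6, 0]
P̄ = F·P·Fᵀ + Q = [23 0; 0 3]
S = H·P̄·Hᵀ + R = [39]
K = P̄·Hᵀ·S⁻¹ = [23/39; -2/13]
x' − x̄ = [115/39, -10/13] = K·y
y = (KᵀK)⁻¹·Kᵀ·(x' − x̄) = [5]
z = y + H·x̄ = [5] + [-6] = [-1]

z = [-1]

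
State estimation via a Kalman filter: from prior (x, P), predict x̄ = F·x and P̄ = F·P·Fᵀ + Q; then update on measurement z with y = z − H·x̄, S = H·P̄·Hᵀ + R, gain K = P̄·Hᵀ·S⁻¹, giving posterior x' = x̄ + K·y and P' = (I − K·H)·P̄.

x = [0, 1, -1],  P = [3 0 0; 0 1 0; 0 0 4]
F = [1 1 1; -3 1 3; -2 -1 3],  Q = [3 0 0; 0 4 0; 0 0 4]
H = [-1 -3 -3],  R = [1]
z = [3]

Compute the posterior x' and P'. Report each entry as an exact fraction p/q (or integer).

x' = [10/37, 429/703, -63/37]
P' = [1145/111 -290/111 -91/111; -290/111 8723/2109 -356/111; -91/111 -356/111 392/111]

x̄ = F·x = [0, -2, -4]
P̄ = F·P·Fᵀ + Q = [11 4 5; 4 68 53; 5 53 53]
y = z − H·x̄ = [-15]
S = H·P̄·Hᵀ + R = [2109]
K = P̄·Hᵀ·S⁻¹ = [-2/111; -367/2109; -17/111]
x' = x̄ + K·y = [10/37, 429/703, -63/37]
P' = (I − K·H)·P̄ = [1145/111 -290/111 -91/111; -290/111 8723/2109 -356/111; -91/111 -356/111 392/111]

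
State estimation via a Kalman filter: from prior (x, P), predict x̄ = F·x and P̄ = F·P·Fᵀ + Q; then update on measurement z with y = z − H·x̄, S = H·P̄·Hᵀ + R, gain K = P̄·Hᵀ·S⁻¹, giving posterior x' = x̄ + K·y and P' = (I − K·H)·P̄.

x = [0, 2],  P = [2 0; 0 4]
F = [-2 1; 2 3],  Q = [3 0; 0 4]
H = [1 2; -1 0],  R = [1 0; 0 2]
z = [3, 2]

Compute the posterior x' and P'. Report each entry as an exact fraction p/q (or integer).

x̄ = F·x = [2, 6]
P̄ = F·P·Fᵀ + Q = [15 4; 4 48]
y = z − H·x̄ = [-11, 4]
S = H·P̄·Hᵀ + R = [224 -23; -23 17]
K = P̄·Hᵀ·S⁻¹ = [46/3279 -2831/3279; 536/1093 468/1093]
x' = x̄ + K·y = [-5272/3279, 2534/1093]
P' = (I − K·H)·P̄ = [5662/3279 -936/1093; -936/1093 736/1093]

x' = [-5272/3279, 2534/1093]
P' = [5662/3279 -936/1093; -936/1093 736/1093]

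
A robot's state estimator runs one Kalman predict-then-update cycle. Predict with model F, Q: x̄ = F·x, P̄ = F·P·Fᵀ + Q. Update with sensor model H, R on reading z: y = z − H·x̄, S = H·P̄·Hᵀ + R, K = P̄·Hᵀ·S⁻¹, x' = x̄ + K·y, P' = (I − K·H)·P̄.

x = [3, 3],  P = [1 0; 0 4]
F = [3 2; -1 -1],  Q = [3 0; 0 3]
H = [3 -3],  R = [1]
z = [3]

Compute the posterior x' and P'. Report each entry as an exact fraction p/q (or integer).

x̄ = F·x = [15, -6]
P̄ = F·P·Fᵀ + Q = [28 -11; -11 8]
y = z − H·x̄ = [-60]
S = H·P̄·Hᵀ + R = [523]
K = P̄·Hᵀ·S⁻¹ = [117/523; -57/523]
x' = x̄ + K·y = [825/523, 282/523]
P' = (I − K·H)·P̄ = [955/523 916/523; 916/523 935/523]

x' = [825/523, 282/523]
P' = [955/523 916/523; 916/523 935/523]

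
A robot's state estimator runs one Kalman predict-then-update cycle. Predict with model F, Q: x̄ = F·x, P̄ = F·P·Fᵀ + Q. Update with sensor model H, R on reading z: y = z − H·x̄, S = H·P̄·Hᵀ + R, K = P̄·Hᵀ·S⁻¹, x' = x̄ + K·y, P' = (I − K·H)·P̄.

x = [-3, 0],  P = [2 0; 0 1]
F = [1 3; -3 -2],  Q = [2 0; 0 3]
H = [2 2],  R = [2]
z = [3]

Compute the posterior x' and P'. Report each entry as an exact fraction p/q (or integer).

x' = [-96/29, 144/29]
P' = [375/29 -374/29; -374/29 387/29]

x̄ = F·x = [-3, 9]
P̄ = F·P·Fᵀ + Q = [13 -12; -12 25]
y = z − H·x̄ = [-9]
S = H·P̄·Hᵀ + R = [58]
K = P̄·Hᵀ·S⁻¹ = [1/29; 13/29]
x' = x̄ + K·y = [-96/29, 144/29]
P' = (I − K·H)·P̄ = [375/29 -374/29; -374/29 387/29]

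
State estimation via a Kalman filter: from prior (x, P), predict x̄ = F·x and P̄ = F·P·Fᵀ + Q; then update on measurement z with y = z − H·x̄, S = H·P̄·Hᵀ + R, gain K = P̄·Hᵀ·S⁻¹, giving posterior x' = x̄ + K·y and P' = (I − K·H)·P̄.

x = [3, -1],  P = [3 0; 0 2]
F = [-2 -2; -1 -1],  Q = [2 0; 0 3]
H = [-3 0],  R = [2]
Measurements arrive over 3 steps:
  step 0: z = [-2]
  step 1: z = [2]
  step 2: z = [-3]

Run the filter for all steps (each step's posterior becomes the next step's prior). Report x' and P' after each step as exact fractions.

step 0: x̄ = F·x = [-4, -2]
step 0: P̄ = F·P·Fᵀ + Q = [22 10; 10 8]
step 0: y = z − H·x̄ = [-14]
step 0: S = H·P̄·Hᵀ + R = [200]
step 0: K = P̄·Hᵀ·S⁻¹ = [-33/100; -3/20]
step 0: x' = x̄ + K·y = [31/50, 1/10]
step 0: P' = (I − K·H)·P̄ = [11/50 1/10; 1/10 7/2]
step 1: x̄ = F·x = [-36/25, -18/25]
step 1: P̄ = F·P·Fᵀ + Q = [442/25 196/25; 196/25 173/25]
step 1: y = z − H·x̄ = [-58/25]
step 1: S = H·P̄·Hᵀ + R = [4028/25]
step 1: K = P̄·Hᵀ·S⁻¹ = [-663/2014; -147/1007]
step 1: x' = x̄ + K·y = [-681/1007, -384/1007]
step 1: P' = (I − K·H)·P̄ = [221/1007 98/1007; 98/1007 3511/1007]
step 2: x̄ = F·x = [2130/1007, 1065/1007]
step 2: P̄ = F·P·Fᵀ + Q = [17726/1007 7856/1007; 7856/1007 6949/1007]
step 2: y = z − H·x̄ = [3369/1007]
step 2: S = H·P̄·Hᵀ + R = [161548/1007]
step 2: K = P̄·Hᵀ·S⁻¹ = [-26589/80774; -5892/40387]
step 2: x' = x̄ + K·y = [81897/80774, 23001/40387]
step 2: P' = (I − K·H)·P̄ = [8863/40387 3928/40387; 3928/40387 140801/40387]

step 0: x' = [31/50, 1/10], P' = [11/50 1/10; 1/10 7/2]
step 1: x' = [-681/1007, -384/1007], P' = [221/1007 98/1007; 98/1007 3511/1007]
step 2: x' = [81897/80774, 23001/40387], P' = [8863/40387 3928/40387; 3928/40387 140801/40387]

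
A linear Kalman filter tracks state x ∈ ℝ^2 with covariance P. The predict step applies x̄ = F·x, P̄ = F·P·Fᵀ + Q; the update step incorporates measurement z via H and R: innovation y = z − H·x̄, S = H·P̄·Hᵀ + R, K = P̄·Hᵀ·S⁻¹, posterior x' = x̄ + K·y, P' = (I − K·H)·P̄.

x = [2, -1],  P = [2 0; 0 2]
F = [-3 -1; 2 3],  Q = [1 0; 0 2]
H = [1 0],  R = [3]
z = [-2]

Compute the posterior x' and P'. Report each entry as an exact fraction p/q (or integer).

x̄ = F·x = [-5, 1]
P̄ = F·P·Fᵀ + Q = [21 -18; -18 28]
y = z − H·x̄ = [3]
S = H·P̄·Hᵀ + R = [24]
K = P̄·Hᵀ·S⁻¹ = [7/8; -3/4]
x' = x̄ + K·y = [-19/8, -5/4]
P' = (I − K·H)·P̄ = [21/8 -9/4; -9/4 29/2]

x' = [-19/8, -5/4]
P' = [21/8 -9/4; -9/4 29/2]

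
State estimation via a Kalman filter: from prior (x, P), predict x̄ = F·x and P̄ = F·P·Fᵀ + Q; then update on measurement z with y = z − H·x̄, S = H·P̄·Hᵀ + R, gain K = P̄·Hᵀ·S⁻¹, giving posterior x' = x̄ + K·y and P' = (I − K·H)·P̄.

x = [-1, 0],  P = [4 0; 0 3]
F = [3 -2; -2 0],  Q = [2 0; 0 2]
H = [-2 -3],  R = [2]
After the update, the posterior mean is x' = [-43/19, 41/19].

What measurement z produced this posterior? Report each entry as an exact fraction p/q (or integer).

z = [-2]

x̄ = F·x = [-3, 2]
P̄ = F·P·Fᵀ + Q = [50 -24; -24 18]
S = H·P̄·Hᵀ + R = [76]
K = P̄·Hᵀ·S⁻¹ = [-7/19; -3/38]
x' − x̄ = [14/19, 3/19] = K·y
y = (KᵀK)⁻¹·Kᵀ·(x' − x̄) = [-2]
z = y + H·x̄ = [-2] + [0] = [-2]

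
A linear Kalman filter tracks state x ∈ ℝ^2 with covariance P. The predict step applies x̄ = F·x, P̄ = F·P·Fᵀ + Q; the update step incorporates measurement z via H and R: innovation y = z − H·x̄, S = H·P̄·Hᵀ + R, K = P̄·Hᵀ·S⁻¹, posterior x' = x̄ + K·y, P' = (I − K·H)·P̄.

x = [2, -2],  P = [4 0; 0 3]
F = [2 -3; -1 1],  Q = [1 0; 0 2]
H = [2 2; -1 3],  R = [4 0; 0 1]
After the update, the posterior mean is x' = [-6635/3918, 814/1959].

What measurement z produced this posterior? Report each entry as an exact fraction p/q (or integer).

x̄ = F·x = [10, -4]
P̄ = F·P·Fᵀ + Q = [44 -17; -17 9]
S = H·P̄·Hᵀ + R = [80 -102; -102 228]
K = P̄·Hᵀ·S⁻¹ = [437/1306 -523/1959; 70/653 472/1959]
x' − x̄ = [-45815/3918, 8650/1959] = K·y
y = (KᵀK)⁻¹·Kᵀ·(x' − x̄) = [-15, 25]
z = y + H·x̄ = [-15, 25] + [12, -22] = [-3, 3]

z = [-3, 3]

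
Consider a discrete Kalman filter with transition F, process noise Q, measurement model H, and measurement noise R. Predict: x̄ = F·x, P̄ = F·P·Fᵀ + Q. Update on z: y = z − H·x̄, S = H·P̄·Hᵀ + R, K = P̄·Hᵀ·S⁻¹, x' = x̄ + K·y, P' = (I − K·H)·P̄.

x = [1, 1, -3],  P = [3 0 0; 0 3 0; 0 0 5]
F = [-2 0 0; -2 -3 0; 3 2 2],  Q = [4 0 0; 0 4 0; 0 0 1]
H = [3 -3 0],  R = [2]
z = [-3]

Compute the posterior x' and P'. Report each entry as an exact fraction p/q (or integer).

x' = [-778/317, -469/317, -965/317]
P' = [4928/317 4920/317 -6354/317; 4920/317 4982/317 -6390/317; -6354/317 -6390/317 16104/317]

x̄ = F·x = [-2, -5, -1]
P̄ = F·P·Fᵀ + Q = [16 12 -18; 12 43 -36; -18 -36 60]
y = z − H·x̄ = [-12]
S = H·P̄·Hᵀ + R = [317]
K = P̄·Hᵀ·S⁻¹ = [12/317; -93/317; 54/317]
x' = x̄ + K·y = [-778/317, -469/317, -965/317]
P' = (I − K·H)·P̄ = [4928/317 4920/317 -6354/317; 4920/317 4982/317 -6390/317; -6354/317 -6390/317 16104/317]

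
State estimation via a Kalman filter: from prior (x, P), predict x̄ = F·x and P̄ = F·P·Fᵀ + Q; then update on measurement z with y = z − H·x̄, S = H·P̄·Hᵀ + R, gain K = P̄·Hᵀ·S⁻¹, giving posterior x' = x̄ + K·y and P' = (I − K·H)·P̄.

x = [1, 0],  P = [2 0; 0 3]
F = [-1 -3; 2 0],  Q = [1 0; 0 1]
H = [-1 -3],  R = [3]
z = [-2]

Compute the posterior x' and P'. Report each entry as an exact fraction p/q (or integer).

x' = [-8/5, 37/30]
P' = [132/5 -43/5; -43/5 281/90]

x̄ = F·x = [-1, 2]
P̄ = F·P·Fᵀ + Q = [30 -4; -4 9]
y = z − H·x̄ = [3]
S = H·P̄·Hᵀ + R = [90]
K = P̄·Hᵀ·S⁻¹ = [-1/5; -23/90]
x' = x̄ + K·y = [-8/5, 37/30]
P' = (I − K·H)·P̄ = [132/5 -43/5; -43/5 281/90]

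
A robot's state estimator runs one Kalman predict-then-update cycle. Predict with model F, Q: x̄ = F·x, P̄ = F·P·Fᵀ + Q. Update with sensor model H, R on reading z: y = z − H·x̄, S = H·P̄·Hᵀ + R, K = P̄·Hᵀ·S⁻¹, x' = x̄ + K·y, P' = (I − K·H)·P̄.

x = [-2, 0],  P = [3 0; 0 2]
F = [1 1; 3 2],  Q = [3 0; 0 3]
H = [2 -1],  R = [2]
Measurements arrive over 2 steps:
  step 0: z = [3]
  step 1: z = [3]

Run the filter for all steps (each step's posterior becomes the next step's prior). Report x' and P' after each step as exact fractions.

step 0: x̄ = F·x = [-2, -6]
step 0: P̄ = F·P·Fᵀ + Q = [8 13; 13 38]
step 0: y = z − H·x̄ = [1]
step 0: S = H·P̄·Hᵀ + R = [20]
step 0: K = P̄·Hᵀ·S⁻¹ = [3/20; -3/5]
step 0: x' = x̄ + K·y = [-37/20, -33/5]
step 0: P' = (I − K·H)·P̄ = [151/20 74/5; 74/5 154/5]
step 1: x̄ = F·x = [-169/20, -75/4]
step 1: P̄ = F·P·Fᵀ + Q = [1419/20 633/4; 633/4 1487/4]
step 1: y = z − H·x̄ = [23/20]
step 1: S = H·P̄·Hᵀ + R = [491/20]
step 1: K = P̄·Hᵀ·S⁻¹ = [-327/491; -1105/491]
step 1: x' = x̄ + K·y = [-4525/491, -10477/491]
step 1: P' = (I − K·H)·P̄ = [29490/491 59634/491; 59634/491 121478/491]

step 0: x' = [-37/20, -33/5], P' = [151/20 74/5; 74/5 154/5]
step 1: x' = [-4525/491, -10477/491], P' = [29490/491 59634/491; 59634/491 121478/491]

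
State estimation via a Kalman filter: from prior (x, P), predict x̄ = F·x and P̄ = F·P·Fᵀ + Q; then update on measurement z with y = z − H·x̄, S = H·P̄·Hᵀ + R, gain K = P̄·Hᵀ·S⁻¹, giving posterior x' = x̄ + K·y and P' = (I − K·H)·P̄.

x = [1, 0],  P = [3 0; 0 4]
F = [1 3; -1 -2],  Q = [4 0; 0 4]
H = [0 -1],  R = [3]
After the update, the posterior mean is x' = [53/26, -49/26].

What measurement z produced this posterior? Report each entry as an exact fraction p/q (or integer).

x̄ = F·x = [1, -1]
P̄ = F·P·Fᵀ + Q = [43 -27; -27 23]
S = H·P̄·Hᵀ + R = [26]
K = P̄·Hᵀ·S⁻¹ = [27/26; -23/26]
x' − x̄ = [27/26, -23/26] = K·y
y = (KᵀK)⁻¹·Kᵀ·(x' − x̄) = [1]
z = y + H·x̄ = [1] + [1] = [2]

z = [2]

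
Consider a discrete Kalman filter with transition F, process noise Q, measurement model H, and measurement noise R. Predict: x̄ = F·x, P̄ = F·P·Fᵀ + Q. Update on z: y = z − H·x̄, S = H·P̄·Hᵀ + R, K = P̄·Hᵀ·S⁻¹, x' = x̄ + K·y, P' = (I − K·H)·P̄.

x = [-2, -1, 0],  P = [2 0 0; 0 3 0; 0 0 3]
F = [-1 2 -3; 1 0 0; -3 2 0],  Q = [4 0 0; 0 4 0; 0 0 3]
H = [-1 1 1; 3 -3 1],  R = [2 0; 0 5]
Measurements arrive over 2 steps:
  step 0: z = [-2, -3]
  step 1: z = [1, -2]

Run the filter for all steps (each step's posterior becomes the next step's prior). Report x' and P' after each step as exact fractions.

step 0: x' = [-15019/10689, -11948/10689, -6883/3563], P' = [105499/21378 48529/10689 -1371/7126; 48529/10689 48920/10689 -519/3563; -1371/7126 -519/3563 9609/7126]
step 1: x' = [-5635394/46697077, 23120564/46697077, 2455785/6671011], P' = [285960112/46697077 268028758/46697077 -4403066/6671011; 268028758/46697077 540165865/93394154 -8133959/13342022; -4403066/6671011 -8133959/13342022 16967739/13342022]

step 0: x̄ = F·x = [0, -2, 4]
step 0: P̄ = F·P·Fᵀ + Q = [45 -2 18; -2 6 -6; 18 -6 33]
step 0: y = z − H·x̄ = [-4, -13]
step 0: S = H·P̄·Hᵀ + R = [42 -84; -84 677]
step 0: K = P̄·Hᵀ·S⁻¹ = [-6277/21378 101/509; -583/10689 -26/509; 4971/7126 123/509]
step 0: x' = x̄ + K·y = [-15019/10689, -11948/10689, -6883/3563]
step 0: P' = (I − K·H)·P̄ = [105499/21378 48529/10689 -1371/7126; 48529/10689 48920/10689 -519/3563; -1371/7126 -519/3563 9609/7126]
step 1: x̄ = F·x = [17690/3563, -15019/10689, 3023/1527]
step 1: P̄ = F·P·Fᵀ + Q = [77712/3563 16826/3563 -2070/509; 16826/3563 191011/21378 -17483/3054; -2070/509 -17483/3054 34327/3054]
step 1: y = z − H·x̄ = [8231/1527, -35258/1527]
step 1: S = H·P̄·Hᵀ + R = [47681/1527 -75353/1527; -75353/1527 332726/1527]
step 1: K = P̄·Hᵀ·S⁻¹ = [-3482344/6671011 656360/6671011; -1886763/6671011 -989468/6671011; 4409978/6671011 1495122/6671011]
step 1: x' = x̄ + K·y = [-5635394/46697077, 23120564/46697077, 2455785/6671011]
step 1: P' = (I − K·H)·P̄ = [285960112/46697077 268028758/46697077 -4403066/6671011; 268028758/46697077 540165865/93394154 -8133959/13342022; -4403066/6671011 -8133959/13342022 16967739/13342022]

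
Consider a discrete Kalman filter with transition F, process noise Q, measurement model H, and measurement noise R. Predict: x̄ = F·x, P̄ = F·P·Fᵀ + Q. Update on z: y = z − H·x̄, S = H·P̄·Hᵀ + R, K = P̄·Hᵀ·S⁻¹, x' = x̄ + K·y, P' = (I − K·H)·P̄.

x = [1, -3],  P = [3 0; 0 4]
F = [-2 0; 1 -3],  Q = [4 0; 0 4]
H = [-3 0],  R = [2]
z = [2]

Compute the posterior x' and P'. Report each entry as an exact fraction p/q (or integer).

x̄ = F·x = [-2, 10]
P̄ = F·P·Fᵀ + Q = [16 -6; -6 43]
y = z − H·x̄ = [-4]
S = H·P̄·Hᵀ + R = [146]
K = P̄·Hᵀ·S⁻¹ = [-24/73; 9/73]
x' = x̄ + K·y = [-50/73, 694/73]
P' = (I − K·H)·P̄ = [16/73 -6/73; -6/73 2977/73]

x' = [-50/73, 694/73]
P' = [16/73 -6/73; -6/73 2977/73]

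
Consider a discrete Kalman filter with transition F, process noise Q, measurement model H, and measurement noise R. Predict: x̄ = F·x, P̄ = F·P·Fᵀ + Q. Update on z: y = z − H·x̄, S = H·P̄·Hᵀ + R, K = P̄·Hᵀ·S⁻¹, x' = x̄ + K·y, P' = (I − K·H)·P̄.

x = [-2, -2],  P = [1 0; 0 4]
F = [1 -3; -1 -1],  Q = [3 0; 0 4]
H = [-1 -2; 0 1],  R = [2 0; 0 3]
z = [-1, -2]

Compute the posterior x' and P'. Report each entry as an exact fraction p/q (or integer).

x̄ = F·x = [4, 4]
P̄ = F·P·Fᵀ + Q = [40 11; 11 9]
y = z − H·x̄ = [11, -6]
S = H·P̄·Hᵀ + R = [122 -29; -29 12]
K = P̄·Hᵀ·S⁻¹ = [-425/623 -456/623; -87/623 257/623]
x' = x̄ + K·y = [79/89, -1/89]
P' = (I − K·H)·P̄ = [3586/623 -1368/623; -1368/623 771/623]

x' = [79/89, -1/89]
P' = [3586/623 -1368/623; -1368/623 771/623]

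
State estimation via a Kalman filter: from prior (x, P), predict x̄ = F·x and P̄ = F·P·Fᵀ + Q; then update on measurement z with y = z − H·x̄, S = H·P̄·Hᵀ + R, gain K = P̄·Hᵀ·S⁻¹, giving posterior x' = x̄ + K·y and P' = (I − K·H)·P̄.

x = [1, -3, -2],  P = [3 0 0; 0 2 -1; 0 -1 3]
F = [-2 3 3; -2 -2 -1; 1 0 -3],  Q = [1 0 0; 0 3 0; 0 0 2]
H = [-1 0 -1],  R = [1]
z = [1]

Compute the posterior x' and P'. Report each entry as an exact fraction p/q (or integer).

x' = [-281/25, 123/25, 247/25]
P' = [744/25 48/25 -728/25; 48/25 541/25 -51/25; -728/25 -51/25 736/25]

x̄ = F·x = [-17, 6, 7]
P̄ = F·P·Fᵀ + Q = [40 0 -24; 0 22 -3; -24 -3 32]
y = z − H·x̄ = [-9]
S = H·P̄·Hᵀ + R = [25]
K = P̄·Hᵀ·S⁻¹ = [-16/25; 3/25; -8/25]
x' = x̄ + K·y = [-281/25, 123/25, 247/25]
P' = (I − K·H)·P̄ = [744/25 48/25 -728/25; 48/25 541/25 -51/25; -728/25 -51/25 736/25]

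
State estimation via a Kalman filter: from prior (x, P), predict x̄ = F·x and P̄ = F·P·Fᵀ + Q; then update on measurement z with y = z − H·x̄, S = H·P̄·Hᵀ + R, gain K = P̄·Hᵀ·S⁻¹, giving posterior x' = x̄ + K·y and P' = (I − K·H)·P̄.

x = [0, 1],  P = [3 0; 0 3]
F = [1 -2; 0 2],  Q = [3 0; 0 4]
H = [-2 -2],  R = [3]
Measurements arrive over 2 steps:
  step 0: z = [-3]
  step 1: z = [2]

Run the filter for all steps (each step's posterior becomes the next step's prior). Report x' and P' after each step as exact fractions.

step 0: x̄ = F·x = [-2, 2]
step 0: P̄ = F·P·Fᵀ + Q = [18 -12; -12 16]
step 0: y = z − H·x̄ = [-3]
step 0: S = H·P̄·Hᵀ + R = [43]
step 0: K = P̄·Hᵀ·S⁻¹ = [-12/43; -8/43]
step 0: x' = x̄ + K·y = [-50/43, 110/43]
step 0: P' = (I − K·H)·P̄ = [630/43 -612/43; -612/43 624/43]
step 1: x̄ = F·x = [-270/43, 220/43]
step 1: P̄ = F·P·Fᵀ + Q = [5703/43 -3720/43; -3720/43 2668/43]
step 1: y = z − H·x̄ = [-14/43]
step 1: S = H·P̄·Hᵀ + R = [3853/43]
step 1: K = P̄·Hᵀ·S⁻¹ = [-3966/3853; 2104/3853]
step 1: x' = x̄ + K·y = [-22902/3853, 19028/3853]
step 1: P' = (I − K·H)·P̄ = [145221/3853 -139272/3853; -139272/3853 136116/3853]

step 0: x' = [-50/43, 110/43], P' = [630/43 -612/43; -612/43 624/43]
step 1: x' = [-22902/3853, 19028/3853], P' = [145221/3853 -139272/3853; -139272/3853 136116/3853]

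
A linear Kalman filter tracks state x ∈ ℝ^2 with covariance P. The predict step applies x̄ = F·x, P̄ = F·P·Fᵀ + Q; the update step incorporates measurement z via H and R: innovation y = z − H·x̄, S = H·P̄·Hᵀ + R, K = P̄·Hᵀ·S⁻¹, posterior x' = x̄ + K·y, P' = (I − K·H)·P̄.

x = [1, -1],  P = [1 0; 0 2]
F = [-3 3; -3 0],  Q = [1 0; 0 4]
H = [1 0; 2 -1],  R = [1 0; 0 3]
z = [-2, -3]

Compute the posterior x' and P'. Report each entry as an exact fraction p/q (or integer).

x̄ = F·x = [-6, -3]
P̄ = F·P·Fᵀ + Q = [28 9; 9 13]
y = z − H·x̄ = [4, 6]
S = H·P̄·Hᵀ + R = [29 47; 47 92]
K = P̄·Hᵀ·S⁻¹ = [367/459 47/459; 593/459 -278/459]
x' = x̄ + K·y = [-1004/459, -673/459]
P' = (I − K·H)·P̄ = [367/459 593/459; 593/459 2020/459]

x' = [-1004/459, -673/459]
P' = [367/459 593/459; 593/459 2020/459]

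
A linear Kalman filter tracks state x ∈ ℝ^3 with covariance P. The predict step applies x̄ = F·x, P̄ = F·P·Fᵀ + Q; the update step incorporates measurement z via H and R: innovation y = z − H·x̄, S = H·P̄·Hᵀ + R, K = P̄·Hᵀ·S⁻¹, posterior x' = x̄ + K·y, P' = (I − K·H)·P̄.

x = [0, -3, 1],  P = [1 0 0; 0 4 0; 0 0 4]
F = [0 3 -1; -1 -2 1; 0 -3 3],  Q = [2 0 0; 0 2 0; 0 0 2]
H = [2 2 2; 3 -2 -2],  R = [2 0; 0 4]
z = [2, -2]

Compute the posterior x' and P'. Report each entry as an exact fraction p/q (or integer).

x' = [-1948/34271, 12739/34271, 21856/34271]
P' = [8016/34271 -1894/34271 420/34271; -1894/34271 74137/34271 -70796/34271; 420/34271 -70796/34271 79030/34271]

x̄ = F·x = [-10, 7, 12]
P̄ = F·P·Fᵀ + Q = [42 -28 -48; -28 23 36; -48 36 74]
y = z − H·x̄ = [-16, 66]
S = H·P̄·Hᵀ + R = [238 -576; -576 1970]
K = P̄·Hᵀ·S⁻¹ = [6542/34271 6749/34271; 1447/34271 -3091/34271; 8654/34271 -3802/34271]
x' = x̄ + K·y = [-1948/34271, 12739/34271, 21856/34271]
P' = (I − K·H)·P̄ = [8016/34271 -1894/34271 420/34271; -1894/34271 74137/34271 -70796/34271; 420/34271 -70796/34271 79030/34271]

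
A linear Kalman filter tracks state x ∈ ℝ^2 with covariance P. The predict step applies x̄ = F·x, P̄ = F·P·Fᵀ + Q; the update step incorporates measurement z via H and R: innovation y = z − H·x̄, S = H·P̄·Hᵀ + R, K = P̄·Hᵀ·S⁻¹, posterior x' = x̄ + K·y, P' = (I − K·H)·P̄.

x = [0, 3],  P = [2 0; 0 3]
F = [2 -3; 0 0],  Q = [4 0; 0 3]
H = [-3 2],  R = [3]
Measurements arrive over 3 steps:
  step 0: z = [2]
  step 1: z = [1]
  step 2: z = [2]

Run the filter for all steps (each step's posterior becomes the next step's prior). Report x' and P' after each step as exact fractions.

step 0: x̄ = F·x = [-9, 0]
step 0: P̄ = F·P·Fᵀ + Q = [39 0; 0 3]
step 0: y = z − H·x̄ = [-25]
step 0: S = H·P̄·Hᵀ + R = [366]
step 0: K = P̄·Hᵀ·S⁻¹ = [-39/122; 1/61]
step 0: x' = x̄ + K·y = [-123/122, -25/61]
step 0: P' = (I − K·H)·P̄ = [195/122 117/61; 117/61 177/61]
step 1: x̄ = F·x = [-48/61, 0]
step 1: P̄ = F·P·Fᵀ + Q = [823/61 0; 0 3]
step 1: y = z − H·x̄ = [-83/61]
step 1: S = H·P̄·Hᵀ + R = [8322/61]
step 1: K = P̄·Hᵀ·S⁻¹ = [-823/2774; 61/1387]
step 1: x' = x̄ + K·y = [-1063/2774, -83/1387]
step 1: P' = (I − K·H)·P̄ = [4115/2774 2469/1387; 2469/1387 3795/1387]
step 2: x̄ = F·x = [-814/1387, 0]
step 2: P̄ = F·P·Fᵀ + Q = [18305/1387 0; 0 3]
step 2: y = z − H·x̄ = [332/1387]
step 2: S = H·P̄·Hᵀ + R = [185550/1387]
step 2: K = P̄·Hᵀ·S⁻¹ = [-3661/12370; 1387/30925]
step 2: x' = x̄ + K·y = [-4068/6185, 332/30925]
step 2: P' = (I − K·H)·P̄ = [3661/2474 10983/6185; 10983/6185 84453/30925]

step 0: x' = [-123/122, -25/61], P' = [195/122 117/61; 117/61 177/61]
step 1: x' = [-1063/2774, -83/1387], P' = [4115/2774 2469/1387; 2469/1387 3795/1387]
step 2: x' = [-4068/6185, 332/30925], P' = [3661/2474 10983/6185; 10983/6185 84453/30925]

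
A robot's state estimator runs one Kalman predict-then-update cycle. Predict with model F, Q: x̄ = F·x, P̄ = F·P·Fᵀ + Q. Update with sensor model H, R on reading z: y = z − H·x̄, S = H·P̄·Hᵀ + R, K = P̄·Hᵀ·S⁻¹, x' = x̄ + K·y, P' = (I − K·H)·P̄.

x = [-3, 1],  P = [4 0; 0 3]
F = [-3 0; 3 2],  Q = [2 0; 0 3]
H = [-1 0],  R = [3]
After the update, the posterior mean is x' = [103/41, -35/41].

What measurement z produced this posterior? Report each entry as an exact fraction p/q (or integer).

x̄ = F·x = [9, -7]
P̄ = F·P·Fᵀ + Q = [38 -36; -36 51]
S = H·P̄·Hᵀ + R = [41]
K = P̄·Hᵀ·S⁻¹ = [-38/41; 36/41]
x' − x̄ = [-266/41, 252/41] = K·y
y = (KᵀK)⁻¹·Kᵀ·(x' − x̄) = [7]
z = y + H·x̄ = [7] + [-9] = [-2]

z = [-2]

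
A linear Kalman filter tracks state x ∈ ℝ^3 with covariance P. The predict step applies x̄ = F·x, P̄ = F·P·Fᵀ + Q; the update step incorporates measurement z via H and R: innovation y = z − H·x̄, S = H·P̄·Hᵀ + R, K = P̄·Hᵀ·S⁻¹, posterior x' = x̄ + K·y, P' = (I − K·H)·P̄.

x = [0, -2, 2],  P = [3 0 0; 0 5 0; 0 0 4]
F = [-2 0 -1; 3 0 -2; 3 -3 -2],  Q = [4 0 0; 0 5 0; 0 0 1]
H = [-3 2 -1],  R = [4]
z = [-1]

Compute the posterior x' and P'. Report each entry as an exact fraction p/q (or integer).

x' = [-916/353, -1163/353, 787/353]
P' = [2160/353 2280/353 -1640/353; 2280/353 10055/353 12938/353; -1640/353 12938/353 30688/353]

x̄ = F·x = [-2, -4, 2]
P̄ = F·P·Fᵀ + Q = [20 -10 -10; -10 48 43; -10 43 89]
y = z − H·x̄ = [3]
S = H·P̄·Hᵀ + R = [353]
K = P̄·Hᵀ·S⁻¹ = [-70/353; 83/353; 27/353]
x' = x̄ + K·y = [-916/353, -1163/353, 787/353]
P' = (I − K·H)·P̄ = [2160/353 2280/353 -1640/353; 2280/353 10055/353 12938/353; -1640/353 12938/353 30688/353]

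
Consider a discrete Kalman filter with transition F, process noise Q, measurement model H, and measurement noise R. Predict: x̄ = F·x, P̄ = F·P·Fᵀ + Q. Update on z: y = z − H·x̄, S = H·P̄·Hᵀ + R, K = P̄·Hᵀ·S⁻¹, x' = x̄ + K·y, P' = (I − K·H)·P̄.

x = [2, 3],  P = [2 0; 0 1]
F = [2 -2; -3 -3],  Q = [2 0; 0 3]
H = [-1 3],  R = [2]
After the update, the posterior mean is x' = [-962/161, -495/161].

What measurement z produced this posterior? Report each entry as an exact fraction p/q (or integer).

x̄ = F·x = [-2, -15]
P̄ = F·P·Fᵀ + Q = [14 -6; -6 30]
S = H·P̄·Hᵀ + R = [322]
K = P̄·Hᵀ·S⁻¹ = [-16/161; 48/161]
x' − x̄ = [-640/161, 1920/161] = K·y
y = (KᵀK)⁻¹·Kᵀ·(x' − x̄) = [40]
z = y + H·x̄ = [40] + [-43] = [-3]

z = [-3]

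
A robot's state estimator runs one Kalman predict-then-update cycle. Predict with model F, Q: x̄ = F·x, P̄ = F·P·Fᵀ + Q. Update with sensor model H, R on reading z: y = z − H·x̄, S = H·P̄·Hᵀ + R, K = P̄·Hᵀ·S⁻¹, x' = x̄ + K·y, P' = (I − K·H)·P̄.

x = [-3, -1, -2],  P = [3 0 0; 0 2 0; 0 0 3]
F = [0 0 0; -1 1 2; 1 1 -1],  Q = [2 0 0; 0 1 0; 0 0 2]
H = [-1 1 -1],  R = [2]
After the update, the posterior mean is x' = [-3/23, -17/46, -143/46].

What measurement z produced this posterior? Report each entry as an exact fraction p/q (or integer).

z = [3]

x̄ = F·x = [0, -2, -2]
P̄ = F·P·Fᵀ + Q = [2 0 0; 0 18 -7; 0 -7 10]
S = H·P̄·Hᵀ + R = [46]
K = P̄·Hᵀ·S⁻¹ = [-1/23; 25/46; -17/46]
x' − x̄ = [-3/23, 75/46, -51/46] = K·y
y = (KᵀK)⁻¹·Kᵀ·(x' − x̄) = [3]
z = y + H·x̄ = [3] + [0] = [3]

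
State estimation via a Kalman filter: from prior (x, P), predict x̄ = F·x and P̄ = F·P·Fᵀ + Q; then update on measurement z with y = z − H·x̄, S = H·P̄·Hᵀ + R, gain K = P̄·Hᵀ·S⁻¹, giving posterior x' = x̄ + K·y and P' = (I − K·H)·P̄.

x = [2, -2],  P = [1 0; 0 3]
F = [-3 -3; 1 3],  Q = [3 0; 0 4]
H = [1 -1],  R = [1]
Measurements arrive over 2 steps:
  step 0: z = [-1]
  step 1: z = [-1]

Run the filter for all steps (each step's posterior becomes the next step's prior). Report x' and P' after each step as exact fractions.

step 0: x̄ = F·x = [0, -4]
step 0: P̄ = F·P·Fᵀ + Q = [39 -30; -30 32]
step 0: y = z − H·x̄ = [-5]
step 0: S = H·P̄·Hᵀ + R = [132]
step 0: K = P̄·Hᵀ·S⁻¹ = [23/44; -31/66]
step 0: x' = x̄ + K·y = [-115/44, -109/66]
step 0: P' = (I − K·H)·P̄ = [129/44 53/22; 53/22 95/33]
step 1: x̄ = F·x = [563/44, -333/44]
step 1: P̄ = F·P·Fᵀ + Q = [4341/44 -2799/44; -2799/44 2081/44]
step 1: y = z − H·x̄ = [-235/11]
step 1: S = H·P̄·Hᵀ + R = [3016/11]
step 1: K = P̄·Hᵀ·S⁻¹ = [1785/3016; -305/754]
step 1: x' = x̄ + K·y = [457/3016, 1619/1508]
step 1: P' = (I − K·H)·P̄ = [7899/3016 3057/1508; 3057/1508 3667/1508]

step 0: x' = [-115/44, -109/66], P' = [129/44 53/22; 53/22 95/33]
step 1: x' = [457/3016, 1619/1508], P' = [7899/3016 3057/1508; 3057/1508 3667/1508]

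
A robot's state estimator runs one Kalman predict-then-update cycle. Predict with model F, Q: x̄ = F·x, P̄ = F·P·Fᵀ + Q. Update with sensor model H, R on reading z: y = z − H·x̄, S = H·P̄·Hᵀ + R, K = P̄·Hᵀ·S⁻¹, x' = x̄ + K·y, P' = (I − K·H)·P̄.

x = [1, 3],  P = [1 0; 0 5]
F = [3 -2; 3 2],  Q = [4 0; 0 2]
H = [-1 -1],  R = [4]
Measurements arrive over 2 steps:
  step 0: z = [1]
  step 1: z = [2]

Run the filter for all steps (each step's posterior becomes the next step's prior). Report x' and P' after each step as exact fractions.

step 0: x̄ = F·x = [-3, 9]
step 0: P̄ = F·P·Fᵀ + Q = [33 -11; -11 31]
step 0: y = z − H·x̄ = [7]
step 0: S = H·P̄·Hᵀ + R = [46]
step 0: K = P̄·Hᵀ·S⁻¹ = [-11/23; -10/23]
step 0: x' = x̄ + K·y = [-146/23, 137/23]
step 0: P' = (I − K·H)·P̄ = [517/23 -473/23; -473/23 513/23]
step 1: x̄ = F·x = [-712/23, -164/23]
step 1: P̄ = F·P·Fᵀ + Q = [12473/23 2601/23; 2601/23 1075/23]
step 1: y = z − H·x̄ = [-830/23]
step 1: S = H·P̄·Hᵀ + R = [18842/23]
step 1: K = P̄·Hᵀ·S⁻¹ = [-7537/9421; -1838/9421]
step 1: x' = x̄ + K·y = [-19654/9421, -848/9421]
step 1: P' = (I − K·H)·P̄ = [169365/9421 -139217/9421; -139217/9421 146569/9421]

step 0: x' = [-146/23, 137/23], P' = [517/23 -473/23; -473/23 513/23]
step 1: x' = [-19654/9421, -848/9421], P' = [169365/9421 -139217/9421; -139217/9421 146569/9421]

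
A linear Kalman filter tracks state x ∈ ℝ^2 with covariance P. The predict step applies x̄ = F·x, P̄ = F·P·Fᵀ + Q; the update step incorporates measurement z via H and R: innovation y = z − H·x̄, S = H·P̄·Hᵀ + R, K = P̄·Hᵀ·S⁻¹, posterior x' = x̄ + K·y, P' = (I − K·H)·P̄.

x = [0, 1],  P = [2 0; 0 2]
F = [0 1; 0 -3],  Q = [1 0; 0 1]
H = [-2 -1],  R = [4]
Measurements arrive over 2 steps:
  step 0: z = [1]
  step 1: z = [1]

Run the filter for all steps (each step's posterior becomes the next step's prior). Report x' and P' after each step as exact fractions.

step 0: x̄ = F·x = [1, -3]
step 0: P̄ = F·P·Fᵀ + Q = [3 -6; -6 19]
step 0: y = z − H·x̄ = [0]
step 0: S = H·P̄·Hᵀ + R = [11]
step 0: K = P̄·Hᵀ·S⁻¹ = [0; -7/11]
step 0: x' = x̄ + K·y = [1, -3]
step 0: P' = (I − K·H)·P̄ = [3 -6; -6 160/11]
step 1: x̄ = F·x = [-3, 9]
step 1: P̄ = F·P·Fᵀ + Q = [171/11 -480/11; -480/11 1451/11]
step 1: y = z − H·x̄ = [4]
step 1: S = H·P̄·Hᵀ + R = [259/11]
step 1: K = P̄·Hᵀ·S⁻¹ = [138/259; -491/259]
step 1: x' = x̄ + K·y = [-225/259, 367/259]
step 1: P' = (I − K·H)·P̄ = [2295/259 -5142/259; -5142/259 12248/259]

step 0: x' = [1, -3], P' = [3 -6; -6 160/11]
step 1: x' = [-225/259, 367/259], P' = [2295/259 -5142/259; -5142/259 12248/259]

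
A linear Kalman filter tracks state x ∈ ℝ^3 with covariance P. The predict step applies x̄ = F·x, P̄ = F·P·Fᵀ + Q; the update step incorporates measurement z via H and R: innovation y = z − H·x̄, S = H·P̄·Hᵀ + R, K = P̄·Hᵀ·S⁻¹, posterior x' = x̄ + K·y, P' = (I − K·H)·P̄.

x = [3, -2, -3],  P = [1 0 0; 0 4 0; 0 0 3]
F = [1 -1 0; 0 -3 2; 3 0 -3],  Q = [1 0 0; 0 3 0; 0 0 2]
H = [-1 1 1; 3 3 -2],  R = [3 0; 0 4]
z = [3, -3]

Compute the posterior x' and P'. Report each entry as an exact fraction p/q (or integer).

x̄ = F·x = [5, 0, 18]
P̄ = F·P·Fᵀ + Q = [6 12 3; 12 51 -18; 3 -18 38]
y = z − H·x̄ = [-10, 18]
S = H·P̄·Hᵀ + R = [32 56; 56 1065]
K = P̄·Hᵀ·S⁻¹ = [6897/30944 129/3868; 9765/30944 753/3868; 24881/30944 -603/3868]
x' = x̄ + K·y = [52163/15472, 5391/15472, 110675/15472]
P' = (I − K·H)·P̄ = [74055/30944 -5709/30944 100455/30944; -5709/30944 17679/30944 5907/30944; 100455/30944 5907/30944 169191/30944]

x' = [52163/15472, 5391/15472, 110675/15472]
P' = [74055/30944 -5709/30944 100455/30944; -5709/30944 17679/30944 5907/30944; 100455/30944 5907/30944 169191/30944]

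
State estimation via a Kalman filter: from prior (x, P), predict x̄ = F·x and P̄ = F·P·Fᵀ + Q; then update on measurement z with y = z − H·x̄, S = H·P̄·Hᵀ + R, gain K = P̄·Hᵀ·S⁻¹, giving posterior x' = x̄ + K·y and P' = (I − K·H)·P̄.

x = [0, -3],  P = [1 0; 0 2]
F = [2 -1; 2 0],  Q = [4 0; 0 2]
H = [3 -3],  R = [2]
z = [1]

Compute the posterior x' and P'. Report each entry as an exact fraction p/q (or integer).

x̄ = F·x = [3, 0]
P̄ = F·P·Fᵀ + Q = [10 4; 4 6]
y = z − H·x̄ = [-8]
S = H·P̄·Hᵀ + R = [74]
K = P̄·Hᵀ·S⁻¹ = [9/37; -3/37]
x' = x̄ + K·y = [39/37, 24/37]
P' = (I − K·H)·P̄ = [208/37 202/37; 202/37 204/37]

x' = [39/37, 24/37]
P' = [208/37 202/37; 202/37 204/37]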